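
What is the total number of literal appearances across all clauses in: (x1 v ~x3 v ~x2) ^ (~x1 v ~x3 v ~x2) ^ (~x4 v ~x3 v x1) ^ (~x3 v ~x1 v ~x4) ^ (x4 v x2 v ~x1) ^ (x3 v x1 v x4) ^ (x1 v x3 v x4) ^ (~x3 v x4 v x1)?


Clause lengths: 3, 3, 3, 3, 3, 3, 3, 3.
Sum = 3 + 3 + 3 + 3 + 3 + 3 + 3 + 3 = 24.

24


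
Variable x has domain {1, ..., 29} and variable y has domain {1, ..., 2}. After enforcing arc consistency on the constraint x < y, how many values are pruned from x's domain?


For the constraint x < y, x needs a supporting value in y's domain.
x can be at most 1 (one less than y's maximum).
Valid x values from domain: 1 out of 29.
Pruned = 29 - 1 = 28.

28


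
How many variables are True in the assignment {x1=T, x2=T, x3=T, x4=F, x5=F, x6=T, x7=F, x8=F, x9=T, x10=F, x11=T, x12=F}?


The weight is the number of variables assigned True.
True variables: x1, x2, x3, x6, x9, x11.
Weight = 6.

6


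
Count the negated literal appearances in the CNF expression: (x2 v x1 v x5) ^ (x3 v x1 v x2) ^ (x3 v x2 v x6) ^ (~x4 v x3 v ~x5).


Scan each clause for negated literals.
Clause 1: 0 negative; Clause 2: 0 negative; Clause 3: 0 negative; Clause 4: 2 negative.
Total negative literal occurrences = 2.

2


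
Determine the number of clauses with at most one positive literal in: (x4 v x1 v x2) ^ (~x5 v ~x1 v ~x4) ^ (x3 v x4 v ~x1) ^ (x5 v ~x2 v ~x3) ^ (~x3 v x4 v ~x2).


A Horn clause has at most one positive literal.
Clause 1: 3 positive lit(s) -> not Horn
Clause 2: 0 positive lit(s) -> Horn
Clause 3: 2 positive lit(s) -> not Horn
Clause 4: 1 positive lit(s) -> Horn
Clause 5: 1 positive lit(s) -> Horn
Total Horn clauses = 3.

3


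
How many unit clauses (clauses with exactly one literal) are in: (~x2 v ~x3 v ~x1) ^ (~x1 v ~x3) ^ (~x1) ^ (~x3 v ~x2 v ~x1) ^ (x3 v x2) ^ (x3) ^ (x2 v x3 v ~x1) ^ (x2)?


A unit clause contains exactly one literal.
Unit clauses found: (~x1), (x3), (x2).
Count = 3.

3


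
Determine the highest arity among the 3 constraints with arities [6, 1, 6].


The arities are: 6, 1, 6.
Scan for the maximum value.
Maximum arity = 6.

6


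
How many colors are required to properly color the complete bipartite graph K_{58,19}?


K_{58,19} is bipartite by definition: the two parts are independent sets, with every edge crossing between them.
Color all vertices in one part with color 1 and all vertices in the other part with color 2.
Since the graph has at least one edge, one color does not suffice.
Chromatic number = 2.

2


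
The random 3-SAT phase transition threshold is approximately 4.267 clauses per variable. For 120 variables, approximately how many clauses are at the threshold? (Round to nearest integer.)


The 3-SAT phase transition occurs at approximately 4.267 clauses per variable.
m = 4.267 * 120 = 512.04.
Rounded to nearest integer: 512.

512


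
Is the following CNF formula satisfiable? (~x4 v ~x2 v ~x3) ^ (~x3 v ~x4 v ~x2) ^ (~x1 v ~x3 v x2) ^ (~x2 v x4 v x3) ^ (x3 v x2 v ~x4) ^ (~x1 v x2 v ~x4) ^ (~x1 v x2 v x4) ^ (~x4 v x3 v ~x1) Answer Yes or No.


Check all 16 possible truth assignments.
Number of satisfying assignments found: 6.
The formula is satisfiable.

Yes


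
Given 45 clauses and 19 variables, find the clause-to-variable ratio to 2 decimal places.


Clause-to-variable ratio = clauses / variables.
45 / 19 = 2.37.

2.37


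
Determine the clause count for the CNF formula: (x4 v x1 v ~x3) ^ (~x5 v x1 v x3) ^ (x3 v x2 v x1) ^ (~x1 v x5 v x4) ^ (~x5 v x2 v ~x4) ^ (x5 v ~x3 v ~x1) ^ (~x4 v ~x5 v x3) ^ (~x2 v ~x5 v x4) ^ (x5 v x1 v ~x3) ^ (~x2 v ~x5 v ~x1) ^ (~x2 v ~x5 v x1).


Each group enclosed in parentheses joined by ^ is one clause.
Counting the conjuncts: 11 clauses.

11


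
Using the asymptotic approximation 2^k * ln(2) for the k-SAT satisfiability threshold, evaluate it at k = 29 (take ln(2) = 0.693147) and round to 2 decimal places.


Using the asymptotic formula: threshold ~ 2^k * ln(2).
2^29 = 536870912.
536870912 * 0.693147 = 372130462.04.

372130462.04


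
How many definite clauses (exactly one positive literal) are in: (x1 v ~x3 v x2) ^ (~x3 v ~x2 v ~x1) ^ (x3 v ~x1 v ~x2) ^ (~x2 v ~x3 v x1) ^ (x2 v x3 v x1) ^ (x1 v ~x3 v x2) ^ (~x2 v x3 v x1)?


A definite clause has exactly one positive literal.
Clause 1: 2 positive -> not definite
Clause 2: 0 positive -> not definite
Clause 3: 1 positive -> definite
Clause 4: 1 positive -> definite
Clause 5: 3 positive -> not definite
Clause 6: 2 positive -> not definite
Clause 7: 2 positive -> not definite
Definite clause count = 2.

2


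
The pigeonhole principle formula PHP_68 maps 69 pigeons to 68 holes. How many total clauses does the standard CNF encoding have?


The PHP encoding has two parts:
1) At-least-one-hole clauses: 69 (one per pigeon, each with 68 literals).
2) At-most-one-pigeon-per-hole clauses: 68 holes * C(69,2) = 68 * 2346 = 159528.
Total clauses = 69 + 159528 = 159597.

159597


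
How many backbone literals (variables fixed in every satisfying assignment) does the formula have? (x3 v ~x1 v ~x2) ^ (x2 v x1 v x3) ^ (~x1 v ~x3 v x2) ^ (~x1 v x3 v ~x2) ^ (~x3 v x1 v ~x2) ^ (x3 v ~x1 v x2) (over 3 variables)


Find all satisfying assignments: 3 model(s).
Check which variables have the same value in every model.
No variable is fixed across all models.
Backbone size = 0.

0


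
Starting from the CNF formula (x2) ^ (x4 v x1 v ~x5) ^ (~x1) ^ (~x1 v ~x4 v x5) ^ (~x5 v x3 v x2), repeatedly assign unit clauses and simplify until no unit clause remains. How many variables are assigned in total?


Unit propagation repeatedly assigns the literal in any unit clause, then simplifies.
Assignments in order: x2 = T, x1 = F.
No further unit clauses remain.
Total variables assigned = 2.

2


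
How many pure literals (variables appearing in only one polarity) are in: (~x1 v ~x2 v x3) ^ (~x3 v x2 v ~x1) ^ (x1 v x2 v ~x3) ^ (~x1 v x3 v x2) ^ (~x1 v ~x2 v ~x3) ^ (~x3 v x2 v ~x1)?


A pure literal appears in only one polarity across all clauses.
No pure literals found.
Count = 0.

0


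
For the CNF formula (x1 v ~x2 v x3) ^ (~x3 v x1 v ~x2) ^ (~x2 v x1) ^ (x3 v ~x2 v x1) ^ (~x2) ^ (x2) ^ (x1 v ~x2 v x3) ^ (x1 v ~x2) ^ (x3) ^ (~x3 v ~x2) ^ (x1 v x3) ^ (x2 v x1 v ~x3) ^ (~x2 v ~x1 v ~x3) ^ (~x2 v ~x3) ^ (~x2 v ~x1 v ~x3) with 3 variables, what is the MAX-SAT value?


Enumerate all 8 truth assignments.
For each, count how many of the 15 clauses are satisfied.
The formula is not fully satisfiable, so the maximum is below 15.
Maximum simultaneously satisfiable clauses = 14.

14


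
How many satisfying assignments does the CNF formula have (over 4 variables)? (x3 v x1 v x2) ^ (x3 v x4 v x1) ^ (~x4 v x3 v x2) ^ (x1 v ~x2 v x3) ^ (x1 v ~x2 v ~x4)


Enumerate all 16 truth assignments over 4 variables.
Test each against every clause.
Satisfying assignments found: 10.

10


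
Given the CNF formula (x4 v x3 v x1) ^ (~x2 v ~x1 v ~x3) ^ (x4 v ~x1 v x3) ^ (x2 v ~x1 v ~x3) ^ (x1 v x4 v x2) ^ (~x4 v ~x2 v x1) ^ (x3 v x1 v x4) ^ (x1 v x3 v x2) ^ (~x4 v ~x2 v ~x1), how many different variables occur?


Identify each distinct variable in the formula.
Variables found: x1, x2, x3, x4.
Total distinct variables = 4.

4


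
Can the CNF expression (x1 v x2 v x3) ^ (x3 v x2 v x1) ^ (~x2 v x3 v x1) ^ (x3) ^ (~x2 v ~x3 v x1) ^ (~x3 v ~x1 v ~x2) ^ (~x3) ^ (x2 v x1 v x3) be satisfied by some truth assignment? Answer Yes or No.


Check all 8 possible truth assignments.
Number of satisfying assignments found: 0.
The formula is unsatisfiable.

No


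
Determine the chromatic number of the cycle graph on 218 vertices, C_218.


A cycle on an even number of vertices is bipartite: alternate two colors around the cycle.
Since 218 is even, two colors suffice, and at least two are needed because the graph has edges.
Chromatic number = 2.

2


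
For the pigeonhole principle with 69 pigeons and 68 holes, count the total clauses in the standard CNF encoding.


The PHP encoding has two parts:
1) At-least-one-hole clauses: 69 (one per pigeon, each with 68 literals).
2) At-most-one-pigeon-per-hole clauses: 68 holes * C(69,2) = 68 * 2346 = 159528.
Total clauses = 69 + 159528 = 159597.

159597


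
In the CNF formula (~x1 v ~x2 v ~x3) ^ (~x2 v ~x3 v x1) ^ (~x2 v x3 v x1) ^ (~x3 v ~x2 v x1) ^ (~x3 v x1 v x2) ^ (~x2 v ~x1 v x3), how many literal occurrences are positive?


Scan each clause for unnegated literals.
Clause 1: 0 positive; Clause 2: 1 positive; Clause 3: 2 positive; Clause 4: 1 positive; Clause 5: 2 positive; Clause 6: 1 positive.
Total positive literal occurrences = 7.

7


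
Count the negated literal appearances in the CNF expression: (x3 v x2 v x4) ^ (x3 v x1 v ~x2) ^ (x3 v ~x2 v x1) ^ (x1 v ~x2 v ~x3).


Scan each clause for negated literals.
Clause 1: 0 negative; Clause 2: 1 negative; Clause 3: 1 negative; Clause 4: 2 negative.
Total negative literal occurrences = 4.

4


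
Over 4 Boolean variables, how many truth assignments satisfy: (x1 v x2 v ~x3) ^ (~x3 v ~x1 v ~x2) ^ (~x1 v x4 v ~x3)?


Enumerate all 16 truth assignments over 4 variables.
Test each against every clause.
Satisfying assignments found: 11.

11


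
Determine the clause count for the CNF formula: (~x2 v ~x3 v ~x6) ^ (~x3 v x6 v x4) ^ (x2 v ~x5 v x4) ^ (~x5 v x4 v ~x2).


Each group enclosed in parentheses joined by ^ is one clause.
Counting the conjuncts: 4 clauses.

4


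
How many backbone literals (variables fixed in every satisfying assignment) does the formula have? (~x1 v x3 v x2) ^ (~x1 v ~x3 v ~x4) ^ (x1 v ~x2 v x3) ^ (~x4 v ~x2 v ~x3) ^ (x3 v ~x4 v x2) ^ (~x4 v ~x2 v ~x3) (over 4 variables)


Find all satisfying assignments: 8 model(s).
Check which variables have the same value in every model.
No variable is fixed across all models.
Backbone size = 0.

0


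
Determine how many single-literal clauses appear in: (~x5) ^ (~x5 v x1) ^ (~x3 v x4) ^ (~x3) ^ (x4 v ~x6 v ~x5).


A unit clause contains exactly one literal.
Unit clauses found: (~x5), (~x3).
Count = 2.

2


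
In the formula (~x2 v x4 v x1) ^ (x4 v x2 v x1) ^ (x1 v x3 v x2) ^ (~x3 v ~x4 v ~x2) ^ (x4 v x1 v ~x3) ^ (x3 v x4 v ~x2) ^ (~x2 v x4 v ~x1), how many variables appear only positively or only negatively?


A pure literal appears in only one polarity across all clauses.
No pure literals found.
Count = 0.

0


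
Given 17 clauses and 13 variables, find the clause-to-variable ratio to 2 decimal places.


Clause-to-variable ratio = clauses / variables.
17 / 13 = 1.31.

1.31


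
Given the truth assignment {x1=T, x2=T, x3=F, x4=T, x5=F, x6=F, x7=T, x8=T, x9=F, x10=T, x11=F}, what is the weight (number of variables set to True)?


The weight is the number of variables assigned True.
True variables: x1, x2, x4, x7, x8, x10.
Weight = 6.

6


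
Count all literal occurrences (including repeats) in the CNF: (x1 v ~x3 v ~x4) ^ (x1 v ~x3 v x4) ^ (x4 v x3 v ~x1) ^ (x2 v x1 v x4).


Clause lengths: 3, 3, 3, 3.
Sum = 3 + 3 + 3 + 3 = 12.

12


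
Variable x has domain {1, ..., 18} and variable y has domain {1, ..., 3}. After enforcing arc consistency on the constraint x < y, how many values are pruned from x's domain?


For the constraint x < y, x needs a supporting value in y's domain.
x can be at most 2 (one less than y's maximum).
Valid x values from domain: 2 out of 18.
Pruned = 18 - 2 = 16.

16


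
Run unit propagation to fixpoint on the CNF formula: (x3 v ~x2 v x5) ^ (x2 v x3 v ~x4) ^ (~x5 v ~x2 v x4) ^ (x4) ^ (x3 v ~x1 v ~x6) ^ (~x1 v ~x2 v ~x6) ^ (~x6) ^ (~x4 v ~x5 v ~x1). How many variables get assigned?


Unit propagation repeatedly assigns the literal in any unit clause, then simplifies.
Assignments in order: x4 = T, x6 = F.
No further unit clauses remain.
Total variables assigned = 2.

2


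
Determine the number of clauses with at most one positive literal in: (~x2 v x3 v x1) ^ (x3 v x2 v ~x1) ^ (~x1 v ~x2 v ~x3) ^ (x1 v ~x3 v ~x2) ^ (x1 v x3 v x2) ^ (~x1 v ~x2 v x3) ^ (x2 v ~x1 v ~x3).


A Horn clause has at most one positive literal.
Clause 1: 2 positive lit(s) -> not Horn
Clause 2: 2 positive lit(s) -> not Horn
Clause 3: 0 positive lit(s) -> Horn
Clause 4: 1 positive lit(s) -> Horn
Clause 5: 3 positive lit(s) -> not Horn
Clause 6: 1 positive lit(s) -> Horn
Clause 7: 1 positive lit(s) -> Horn
Total Horn clauses = 4.

4


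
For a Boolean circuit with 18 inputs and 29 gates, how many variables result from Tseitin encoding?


The Tseitin transformation introduces one auxiliary variable per gate.
Total variables = inputs + gates = 18 + 29 = 47.

47


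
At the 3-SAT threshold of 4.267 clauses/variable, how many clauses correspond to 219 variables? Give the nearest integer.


The 3-SAT phase transition occurs at approximately 4.267 clauses per variable.
m = 4.267 * 219 = 934.473.
Rounded to nearest integer: 934.

934


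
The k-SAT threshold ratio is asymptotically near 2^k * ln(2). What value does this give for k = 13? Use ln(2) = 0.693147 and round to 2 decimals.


Using the asymptotic formula: threshold ~ 2^k * ln(2).
2^13 = 8192.
8192 * 0.693147 = 5678.26.

5678.26


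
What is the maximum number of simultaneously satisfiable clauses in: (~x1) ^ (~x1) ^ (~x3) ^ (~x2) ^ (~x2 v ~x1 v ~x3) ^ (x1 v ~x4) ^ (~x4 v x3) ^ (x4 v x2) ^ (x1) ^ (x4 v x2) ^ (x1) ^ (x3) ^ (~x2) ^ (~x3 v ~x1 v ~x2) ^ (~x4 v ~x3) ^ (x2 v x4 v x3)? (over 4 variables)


Enumerate all 16 truth assignments.
For each, count how many of the 16 clauses are satisfied.
The formula is not fully satisfiable, so the maximum is below 16.
Maximum simultaneously satisfiable clauses = 12.

12


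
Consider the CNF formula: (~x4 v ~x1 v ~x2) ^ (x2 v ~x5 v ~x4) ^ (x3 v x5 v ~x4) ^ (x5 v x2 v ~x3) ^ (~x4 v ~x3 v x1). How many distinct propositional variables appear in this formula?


Identify each distinct variable in the formula.
Variables found: x1, x2, x3, x4, x5.
Total distinct variables = 5.

5


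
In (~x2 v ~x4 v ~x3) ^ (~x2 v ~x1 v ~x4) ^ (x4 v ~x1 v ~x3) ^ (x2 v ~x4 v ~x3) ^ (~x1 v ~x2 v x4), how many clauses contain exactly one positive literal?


A definite clause has exactly one positive literal.
Clause 1: 0 positive -> not definite
Clause 2: 0 positive -> not definite
Clause 3: 1 positive -> definite
Clause 4: 1 positive -> definite
Clause 5: 1 positive -> definite
Definite clause count = 3.

3


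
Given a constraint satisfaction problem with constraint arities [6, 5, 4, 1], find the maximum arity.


The arities are: 6, 5, 4, 1.
Scan for the maximum value.
Maximum arity = 6.

6


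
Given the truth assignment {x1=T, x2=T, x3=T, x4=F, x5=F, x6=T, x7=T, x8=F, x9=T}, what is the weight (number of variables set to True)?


The weight is the number of variables assigned True.
True variables: x1, x2, x3, x6, x7, x9.
Weight = 6.

6


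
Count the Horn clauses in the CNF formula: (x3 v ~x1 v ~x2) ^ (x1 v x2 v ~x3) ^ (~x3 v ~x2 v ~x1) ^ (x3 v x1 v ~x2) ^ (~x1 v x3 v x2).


A Horn clause has at most one positive literal.
Clause 1: 1 positive lit(s) -> Horn
Clause 2: 2 positive lit(s) -> not Horn
Clause 3: 0 positive lit(s) -> Horn
Clause 4: 2 positive lit(s) -> not Horn
Clause 5: 2 positive lit(s) -> not Horn
Total Horn clauses = 2.

2


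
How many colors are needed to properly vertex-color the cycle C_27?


An odd cycle cannot be 2-colored: alternating two colors around the cycle returns to the start with a conflict.
Since 27 is odd, three colors are required (and three suffice).
Chromatic number = 3.

3


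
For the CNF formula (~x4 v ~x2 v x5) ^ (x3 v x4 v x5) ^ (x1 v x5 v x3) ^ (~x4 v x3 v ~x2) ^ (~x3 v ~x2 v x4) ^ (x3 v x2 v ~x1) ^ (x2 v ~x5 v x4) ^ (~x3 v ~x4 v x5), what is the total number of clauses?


Each group enclosed in parentheses joined by ^ is one clause.
Counting the conjuncts: 8 clauses.

8


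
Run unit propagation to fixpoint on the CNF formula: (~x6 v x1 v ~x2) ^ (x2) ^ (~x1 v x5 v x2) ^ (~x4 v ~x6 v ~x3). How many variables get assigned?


Unit propagation repeatedly assigns the literal in any unit clause, then simplifies.
Assignments in order: x2 = T.
No further unit clauses remain.
Total variables assigned = 1.

1


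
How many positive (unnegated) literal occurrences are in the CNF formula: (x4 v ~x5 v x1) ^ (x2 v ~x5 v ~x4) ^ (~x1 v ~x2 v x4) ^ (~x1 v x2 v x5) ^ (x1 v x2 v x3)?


Scan each clause for unnegated literals.
Clause 1: 2 positive; Clause 2: 1 positive; Clause 3: 1 positive; Clause 4: 2 positive; Clause 5: 3 positive.
Total positive literal occurrences = 9.

9


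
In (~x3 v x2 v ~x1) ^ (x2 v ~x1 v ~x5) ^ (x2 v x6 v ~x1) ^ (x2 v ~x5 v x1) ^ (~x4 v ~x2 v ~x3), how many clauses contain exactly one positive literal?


A definite clause has exactly one positive literal.
Clause 1: 1 positive -> definite
Clause 2: 1 positive -> definite
Clause 3: 2 positive -> not definite
Clause 4: 2 positive -> not definite
Clause 5: 0 positive -> not definite
Definite clause count = 2.

2


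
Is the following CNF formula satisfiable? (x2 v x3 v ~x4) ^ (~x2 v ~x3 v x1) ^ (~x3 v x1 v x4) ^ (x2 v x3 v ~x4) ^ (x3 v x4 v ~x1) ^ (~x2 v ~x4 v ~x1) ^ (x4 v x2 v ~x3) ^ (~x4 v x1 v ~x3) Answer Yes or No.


Check all 16 possible truth assignments.
Number of satisfying assignments found: 5.
The formula is satisfiable.

Yes


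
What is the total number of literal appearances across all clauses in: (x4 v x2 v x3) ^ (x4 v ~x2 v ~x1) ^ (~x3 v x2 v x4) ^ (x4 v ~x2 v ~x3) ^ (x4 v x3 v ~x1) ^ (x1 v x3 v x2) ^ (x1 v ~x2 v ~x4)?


Clause lengths: 3, 3, 3, 3, 3, 3, 3.
Sum = 3 + 3 + 3 + 3 + 3 + 3 + 3 = 21.

21


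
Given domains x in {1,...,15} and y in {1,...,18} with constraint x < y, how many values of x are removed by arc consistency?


For the constraint x < y, x needs a supporting value in y's domain.
x can be at most 17 (one less than y's maximum).
Valid x values from domain: 15 out of 15.
Pruned = 15 - 15 = 0.

0


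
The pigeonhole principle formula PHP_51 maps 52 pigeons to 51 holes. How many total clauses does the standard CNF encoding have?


The PHP encoding has two parts:
1) At-least-one-hole clauses: 52 (one per pigeon, each with 51 literals).
2) At-most-one-pigeon-per-hole clauses: 51 holes * C(52,2) = 51 * 1326 = 67626.
Total clauses = 52 + 67626 = 67678.

67678


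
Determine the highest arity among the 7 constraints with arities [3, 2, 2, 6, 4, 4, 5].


The arities are: 3, 2, 2, 6, 4, 4, 5.
Scan for the maximum value.
Maximum arity = 6.

6


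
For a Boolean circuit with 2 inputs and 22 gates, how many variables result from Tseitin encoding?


The Tseitin transformation introduces one auxiliary variable per gate.
Total variables = inputs + gates = 2 + 22 = 24.

24


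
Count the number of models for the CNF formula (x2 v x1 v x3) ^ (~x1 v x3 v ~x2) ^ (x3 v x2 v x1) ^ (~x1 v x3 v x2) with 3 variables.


Enumerate all 8 truth assignments over 3 variables.
Test each against every clause.
Satisfying assignments found: 5.

5


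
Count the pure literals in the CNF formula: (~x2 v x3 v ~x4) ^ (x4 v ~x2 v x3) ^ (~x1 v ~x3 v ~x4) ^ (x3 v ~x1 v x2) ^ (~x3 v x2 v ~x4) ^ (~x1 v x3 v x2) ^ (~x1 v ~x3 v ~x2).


A pure literal appears in only one polarity across all clauses.
Pure literals: x1 (negative only).
Count = 1.

1


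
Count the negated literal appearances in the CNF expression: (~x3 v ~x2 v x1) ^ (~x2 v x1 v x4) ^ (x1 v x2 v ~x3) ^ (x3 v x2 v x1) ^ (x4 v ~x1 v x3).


Scan each clause for negated literals.
Clause 1: 2 negative; Clause 2: 1 negative; Clause 3: 1 negative; Clause 4: 0 negative; Clause 5: 1 negative.
Total negative literal occurrences = 5.

5


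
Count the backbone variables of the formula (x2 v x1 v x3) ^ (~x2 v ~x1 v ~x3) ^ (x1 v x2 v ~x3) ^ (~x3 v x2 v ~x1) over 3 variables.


Find all satisfying assignments: 4 model(s).
Check which variables have the same value in every model.
No variable is fixed across all models.
Backbone size = 0.

0


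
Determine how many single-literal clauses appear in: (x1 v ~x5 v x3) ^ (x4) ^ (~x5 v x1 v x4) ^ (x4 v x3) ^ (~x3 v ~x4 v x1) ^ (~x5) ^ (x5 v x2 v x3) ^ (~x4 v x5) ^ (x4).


A unit clause contains exactly one literal.
Unit clauses found: (x4), (~x5), (x4).
Count = 3.

3


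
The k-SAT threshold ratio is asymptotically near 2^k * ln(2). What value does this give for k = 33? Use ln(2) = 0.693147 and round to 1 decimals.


Using the asymptotic formula: threshold ~ 2^k * ln(2).
2^33 = 8589934592.
8589934592 * 0.693147 = 5954087392.6.

5954087392.6


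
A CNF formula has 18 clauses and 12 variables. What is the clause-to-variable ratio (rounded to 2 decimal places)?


Clause-to-variable ratio = clauses / variables.
18 / 12 = 1.5.

1.5


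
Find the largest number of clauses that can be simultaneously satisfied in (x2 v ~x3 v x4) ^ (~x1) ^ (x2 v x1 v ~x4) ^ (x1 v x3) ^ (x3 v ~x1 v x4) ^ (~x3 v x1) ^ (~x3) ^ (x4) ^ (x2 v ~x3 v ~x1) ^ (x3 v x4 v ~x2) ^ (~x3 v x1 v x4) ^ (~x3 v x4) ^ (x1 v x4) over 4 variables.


Enumerate all 16 truth assignments.
For each, count how many of the 13 clauses are satisfied.
The formula is not fully satisfiable, so the maximum is below 13.
Maximum simultaneously satisfiable clauses = 12.

12


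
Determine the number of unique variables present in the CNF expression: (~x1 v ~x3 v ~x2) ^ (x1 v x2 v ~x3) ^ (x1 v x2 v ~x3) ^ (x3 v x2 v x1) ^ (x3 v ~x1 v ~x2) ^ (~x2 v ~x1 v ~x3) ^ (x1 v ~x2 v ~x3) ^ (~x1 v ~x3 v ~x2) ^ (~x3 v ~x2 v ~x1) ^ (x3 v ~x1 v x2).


Identify each distinct variable in the formula.
Variables found: x1, x2, x3.
Total distinct variables = 3.

3


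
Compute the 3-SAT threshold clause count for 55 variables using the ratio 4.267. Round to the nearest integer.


The 3-SAT phase transition occurs at approximately 4.267 clauses per variable.
m = 4.267 * 55 = 234.685.
Rounded to nearest integer: 235.

235


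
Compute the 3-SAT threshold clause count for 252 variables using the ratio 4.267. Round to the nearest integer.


The 3-SAT phase transition occurs at approximately 4.267 clauses per variable.
m = 4.267 * 252 = 1075.284.
Rounded to nearest integer: 1075.

1075


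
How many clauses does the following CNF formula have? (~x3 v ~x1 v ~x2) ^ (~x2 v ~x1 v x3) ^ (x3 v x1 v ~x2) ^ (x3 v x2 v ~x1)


Each group enclosed in parentheses joined by ^ is one clause.
Counting the conjuncts: 4 clauses.

4


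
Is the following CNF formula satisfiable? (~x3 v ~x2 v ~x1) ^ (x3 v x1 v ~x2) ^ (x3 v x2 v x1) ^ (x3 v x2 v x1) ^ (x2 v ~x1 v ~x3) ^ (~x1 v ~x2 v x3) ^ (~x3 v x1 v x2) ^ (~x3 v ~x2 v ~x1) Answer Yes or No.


Check all 8 possible truth assignments.
Number of satisfying assignments found: 2.
The formula is satisfiable.

Yes


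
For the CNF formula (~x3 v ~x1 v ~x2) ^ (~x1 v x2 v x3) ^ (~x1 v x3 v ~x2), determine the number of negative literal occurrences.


Scan each clause for negated literals.
Clause 1: 3 negative; Clause 2: 1 negative; Clause 3: 2 negative.
Total negative literal occurrences = 6.

6


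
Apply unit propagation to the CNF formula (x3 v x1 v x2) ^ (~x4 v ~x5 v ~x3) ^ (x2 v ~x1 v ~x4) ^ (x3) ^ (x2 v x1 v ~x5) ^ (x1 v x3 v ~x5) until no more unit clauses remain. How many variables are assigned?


Unit propagation repeatedly assigns the literal in any unit clause, then simplifies.
Assignments in order: x3 = T.
No further unit clauses remain.
Total variables assigned = 1.

1


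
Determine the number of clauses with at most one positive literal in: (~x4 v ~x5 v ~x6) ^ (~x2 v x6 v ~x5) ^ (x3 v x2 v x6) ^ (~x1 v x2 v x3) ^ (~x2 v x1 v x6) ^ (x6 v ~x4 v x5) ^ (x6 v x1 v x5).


A Horn clause has at most one positive literal.
Clause 1: 0 positive lit(s) -> Horn
Clause 2: 1 positive lit(s) -> Horn
Clause 3: 3 positive lit(s) -> not Horn
Clause 4: 2 positive lit(s) -> not Horn
Clause 5: 2 positive lit(s) -> not Horn
Clause 6: 2 positive lit(s) -> not Horn
Clause 7: 3 positive lit(s) -> not Horn
Total Horn clauses = 2.

2


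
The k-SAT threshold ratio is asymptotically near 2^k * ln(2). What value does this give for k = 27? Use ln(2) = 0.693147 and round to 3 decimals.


Using the asymptotic formula: threshold ~ 2^k * ln(2).
2^27 = 134217728.
134217728 * 0.693147 = 93032615.51.

93032615.51


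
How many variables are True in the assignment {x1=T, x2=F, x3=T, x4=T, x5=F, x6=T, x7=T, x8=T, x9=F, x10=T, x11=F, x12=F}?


The weight is the number of variables assigned True.
True variables: x1, x3, x4, x6, x7, x8, x10.
Weight = 7.

7


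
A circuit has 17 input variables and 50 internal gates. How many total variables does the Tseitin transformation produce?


The Tseitin transformation introduces one auxiliary variable per gate.
Total variables = inputs + gates = 17 + 50 = 67.

67


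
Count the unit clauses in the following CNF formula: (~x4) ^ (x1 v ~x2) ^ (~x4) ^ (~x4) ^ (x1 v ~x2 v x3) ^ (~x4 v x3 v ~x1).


A unit clause contains exactly one literal.
Unit clauses found: (~x4), (~x4), (~x4).
Count = 3.

3


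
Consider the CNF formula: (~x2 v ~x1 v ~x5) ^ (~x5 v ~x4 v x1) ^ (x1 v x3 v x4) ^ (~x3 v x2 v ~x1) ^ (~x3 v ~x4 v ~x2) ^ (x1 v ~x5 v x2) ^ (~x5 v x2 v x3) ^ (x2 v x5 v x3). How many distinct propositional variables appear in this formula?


Identify each distinct variable in the formula.
Variables found: x1, x2, x3, x4, x5.
Total distinct variables = 5.

5


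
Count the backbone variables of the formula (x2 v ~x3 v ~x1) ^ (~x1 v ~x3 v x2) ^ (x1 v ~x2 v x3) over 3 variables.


Find all satisfying assignments: 6 model(s).
Check which variables have the same value in every model.
No variable is fixed across all models.
Backbone size = 0.

0


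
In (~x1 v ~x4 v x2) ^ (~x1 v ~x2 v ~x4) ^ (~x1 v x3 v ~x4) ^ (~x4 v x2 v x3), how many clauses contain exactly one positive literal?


A definite clause has exactly one positive literal.
Clause 1: 1 positive -> definite
Clause 2: 0 positive -> not definite
Clause 3: 1 positive -> definite
Clause 4: 2 positive -> not definite
Definite clause count = 2.

2


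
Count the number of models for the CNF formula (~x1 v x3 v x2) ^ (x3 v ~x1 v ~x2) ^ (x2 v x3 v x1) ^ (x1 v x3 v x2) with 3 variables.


Enumerate all 8 truth assignments over 3 variables.
Test each against every clause.
Satisfying assignments found: 5.

5


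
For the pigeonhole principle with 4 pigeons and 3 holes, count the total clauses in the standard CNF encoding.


The PHP encoding has two parts:
1) At-least-one-hole clauses: 4 (one per pigeon, each with 3 literals).
2) At-most-one-pigeon-per-hole clauses: 3 holes * C(4,2) = 3 * 6 = 18.
Total clauses = 4 + 18 = 22.

22


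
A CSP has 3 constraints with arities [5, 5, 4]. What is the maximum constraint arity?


The arities are: 5, 5, 4.
Scan for the maximum value.
Maximum arity = 5.

5


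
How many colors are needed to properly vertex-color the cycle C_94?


A cycle on an even number of vertices is bipartite: alternate two colors around the cycle.
Since 94 is even, two colors suffice, and at least two are needed because the graph has edges.
Chromatic number = 2.

2


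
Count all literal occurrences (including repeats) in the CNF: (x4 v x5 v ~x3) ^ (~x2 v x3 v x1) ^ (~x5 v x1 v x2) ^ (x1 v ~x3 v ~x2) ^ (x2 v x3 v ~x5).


Clause lengths: 3, 3, 3, 3, 3.
Sum = 3 + 3 + 3 + 3 + 3 = 15.

15


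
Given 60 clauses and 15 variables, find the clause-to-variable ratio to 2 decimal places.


Clause-to-variable ratio = clauses / variables.
60 / 15 = 4.0.

4.0


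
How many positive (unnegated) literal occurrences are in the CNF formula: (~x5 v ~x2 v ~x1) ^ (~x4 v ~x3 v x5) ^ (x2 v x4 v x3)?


Scan each clause for unnegated literals.
Clause 1: 0 positive; Clause 2: 1 positive; Clause 3: 3 positive.
Total positive literal occurrences = 4.

4


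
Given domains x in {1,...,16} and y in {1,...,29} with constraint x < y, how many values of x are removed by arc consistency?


For the constraint x < y, x needs a supporting value in y's domain.
x can be at most 28 (one less than y's maximum).
Valid x values from domain: 16 out of 16.
Pruned = 16 - 16 = 0.

0


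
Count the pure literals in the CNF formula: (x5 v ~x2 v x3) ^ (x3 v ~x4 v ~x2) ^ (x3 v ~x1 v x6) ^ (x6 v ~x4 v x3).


A pure literal appears in only one polarity across all clauses.
Pure literals: x1 (negative only), x2 (negative only), x3 (positive only), x4 (negative only), x5 (positive only), x6 (positive only).
Count = 6.

6


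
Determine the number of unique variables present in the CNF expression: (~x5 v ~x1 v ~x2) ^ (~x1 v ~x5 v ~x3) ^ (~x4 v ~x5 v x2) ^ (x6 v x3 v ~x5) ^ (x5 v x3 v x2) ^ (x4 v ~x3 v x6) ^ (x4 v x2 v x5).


Identify each distinct variable in the formula.
Variables found: x1, x2, x3, x4, x5, x6.
Total distinct variables = 6.

6


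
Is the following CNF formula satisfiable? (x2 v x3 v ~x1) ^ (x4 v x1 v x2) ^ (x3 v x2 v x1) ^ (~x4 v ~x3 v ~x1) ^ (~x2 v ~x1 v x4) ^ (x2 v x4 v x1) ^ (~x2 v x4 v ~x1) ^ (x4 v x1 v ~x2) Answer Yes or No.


Check all 16 possible truth assignments.
Number of satisfying assignments found: 5.
The formula is satisfiable.

Yes


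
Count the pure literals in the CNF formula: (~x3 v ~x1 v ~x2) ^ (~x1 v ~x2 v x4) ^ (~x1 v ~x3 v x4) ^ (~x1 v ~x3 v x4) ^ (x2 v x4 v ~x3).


A pure literal appears in only one polarity across all clauses.
Pure literals: x1 (negative only), x3 (negative only), x4 (positive only).
Count = 3.

3


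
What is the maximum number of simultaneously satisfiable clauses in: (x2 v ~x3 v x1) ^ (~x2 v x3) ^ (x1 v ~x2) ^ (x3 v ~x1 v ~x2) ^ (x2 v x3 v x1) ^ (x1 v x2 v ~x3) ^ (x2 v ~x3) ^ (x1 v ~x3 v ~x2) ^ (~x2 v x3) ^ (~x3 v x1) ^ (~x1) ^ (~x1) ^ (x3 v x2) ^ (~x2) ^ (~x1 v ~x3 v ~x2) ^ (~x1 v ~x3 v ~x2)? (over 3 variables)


Enumerate all 8 truth assignments.
For each, count how many of the 16 clauses are satisfied.
The formula is not fully satisfiable, so the maximum is below 16.
Maximum simultaneously satisfiable clauses = 14.

14


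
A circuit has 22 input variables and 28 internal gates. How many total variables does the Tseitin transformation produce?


The Tseitin transformation introduces one auxiliary variable per gate.
Total variables = inputs + gates = 22 + 28 = 50.

50


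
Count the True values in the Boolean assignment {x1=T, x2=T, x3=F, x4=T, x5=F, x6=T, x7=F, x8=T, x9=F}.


The weight is the number of variables assigned True.
True variables: x1, x2, x4, x6, x8.
Weight = 5.

5


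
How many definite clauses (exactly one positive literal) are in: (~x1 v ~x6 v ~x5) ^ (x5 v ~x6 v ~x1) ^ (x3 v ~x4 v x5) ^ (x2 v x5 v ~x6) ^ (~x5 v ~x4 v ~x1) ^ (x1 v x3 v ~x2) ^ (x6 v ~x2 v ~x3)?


A definite clause has exactly one positive literal.
Clause 1: 0 positive -> not definite
Clause 2: 1 positive -> definite
Clause 3: 2 positive -> not definite
Clause 4: 2 positive -> not definite
Clause 5: 0 positive -> not definite
Clause 6: 2 positive -> not definite
Clause 7: 1 positive -> definite
Definite clause count = 2.

2


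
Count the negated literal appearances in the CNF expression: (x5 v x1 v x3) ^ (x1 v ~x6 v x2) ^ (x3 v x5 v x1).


Scan each clause for negated literals.
Clause 1: 0 negative; Clause 2: 1 negative; Clause 3: 0 negative.
Total negative literal occurrences = 1.

1


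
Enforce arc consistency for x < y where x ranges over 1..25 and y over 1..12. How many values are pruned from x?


For the constraint x < y, x needs a supporting value in y's domain.
x can be at most 11 (one less than y's maximum).
Valid x values from domain: 11 out of 25.
Pruned = 25 - 11 = 14.

14


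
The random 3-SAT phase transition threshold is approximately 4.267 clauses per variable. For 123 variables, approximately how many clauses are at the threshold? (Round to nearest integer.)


The 3-SAT phase transition occurs at approximately 4.267 clauses per variable.
m = 4.267 * 123 = 524.841.
Rounded to nearest integer: 525.

525


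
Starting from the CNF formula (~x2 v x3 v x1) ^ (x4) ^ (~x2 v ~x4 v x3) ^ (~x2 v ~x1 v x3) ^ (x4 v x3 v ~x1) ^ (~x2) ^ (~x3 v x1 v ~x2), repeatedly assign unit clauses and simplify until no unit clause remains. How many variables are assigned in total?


Unit propagation repeatedly assigns the literal in any unit clause, then simplifies.
Assignments in order: x4 = T, x2 = F.
No further unit clauses remain.
Total variables assigned = 2.

2


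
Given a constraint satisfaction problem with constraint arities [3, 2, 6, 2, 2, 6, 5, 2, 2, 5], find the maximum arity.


The arities are: 3, 2, 6, 2, 2, 6, 5, 2, 2, 5.
Scan for the maximum value.
Maximum arity = 6.

6


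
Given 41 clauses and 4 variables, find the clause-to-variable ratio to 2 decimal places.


Clause-to-variable ratio = clauses / variables.
41 / 4 = 10.25.

10.25


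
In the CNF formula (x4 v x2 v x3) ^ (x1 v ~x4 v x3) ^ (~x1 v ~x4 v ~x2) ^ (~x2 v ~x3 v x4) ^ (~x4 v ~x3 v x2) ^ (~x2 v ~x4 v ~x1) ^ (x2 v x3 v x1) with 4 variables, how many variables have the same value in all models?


Find all satisfying assignments: 6 model(s).
Check which variables have the same value in every model.
No variable is fixed across all models.
Backbone size = 0.

0


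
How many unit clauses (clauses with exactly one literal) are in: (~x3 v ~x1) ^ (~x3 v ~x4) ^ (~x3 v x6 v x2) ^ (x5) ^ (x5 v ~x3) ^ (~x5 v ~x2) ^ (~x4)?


A unit clause contains exactly one literal.
Unit clauses found: (x5), (~x4).
Count = 2.

2


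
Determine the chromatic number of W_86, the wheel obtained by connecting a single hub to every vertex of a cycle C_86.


W_86 consists of the cycle C_86 together with a hub vertex adjacent to every cycle vertex.
The cycle C_86 needs 2 colors (even cycle -> 2).
The hub is adjacent to every cycle vertex, so it must receive a new color distinct from all of them.
Chromatic number = 2 + 1 = 3.

3


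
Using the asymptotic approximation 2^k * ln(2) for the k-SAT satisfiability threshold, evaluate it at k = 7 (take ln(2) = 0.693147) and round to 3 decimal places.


Using the asymptotic formula: threshold ~ 2^k * ln(2).
2^7 = 128.
128 * 0.693147 = 88.723.

88.723


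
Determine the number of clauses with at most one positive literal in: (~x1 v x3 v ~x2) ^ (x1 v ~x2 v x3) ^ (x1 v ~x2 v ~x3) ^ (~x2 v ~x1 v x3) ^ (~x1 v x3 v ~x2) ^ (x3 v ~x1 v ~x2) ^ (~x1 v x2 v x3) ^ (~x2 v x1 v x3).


A Horn clause has at most one positive literal.
Clause 1: 1 positive lit(s) -> Horn
Clause 2: 2 positive lit(s) -> not Horn
Clause 3: 1 positive lit(s) -> Horn
Clause 4: 1 positive lit(s) -> Horn
Clause 5: 1 positive lit(s) -> Horn
Clause 6: 1 positive lit(s) -> Horn
Clause 7: 2 positive lit(s) -> not Horn
Clause 8: 2 positive lit(s) -> not Horn
Total Horn clauses = 5.

5


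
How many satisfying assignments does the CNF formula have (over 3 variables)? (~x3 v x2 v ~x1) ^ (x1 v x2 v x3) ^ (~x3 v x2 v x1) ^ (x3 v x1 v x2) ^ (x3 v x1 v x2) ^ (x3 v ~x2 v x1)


Enumerate all 8 truth assignments over 3 variables.
Test each against every clause.
Satisfying assignments found: 4.

4


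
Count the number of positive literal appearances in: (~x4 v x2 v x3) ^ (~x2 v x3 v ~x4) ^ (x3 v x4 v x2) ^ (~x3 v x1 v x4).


Scan each clause for unnegated literals.
Clause 1: 2 positive; Clause 2: 1 positive; Clause 3: 3 positive; Clause 4: 2 positive.
Total positive literal occurrences = 8.

8


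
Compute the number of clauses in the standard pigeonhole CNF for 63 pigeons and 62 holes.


The PHP encoding has two parts:
1) At-least-one-hole clauses: 63 (one per pigeon, each with 62 literals).
2) At-most-one-pigeon-per-hole clauses: 62 holes * C(63,2) = 62 * 1953 = 121086.
Total clauses = 63 + 121086 = 121149.

121149


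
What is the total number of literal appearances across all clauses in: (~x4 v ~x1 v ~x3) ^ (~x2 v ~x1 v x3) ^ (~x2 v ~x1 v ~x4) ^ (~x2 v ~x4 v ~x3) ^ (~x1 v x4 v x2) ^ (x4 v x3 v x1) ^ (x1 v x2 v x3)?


Clause lengths: 3, 3, 3, 3, 3, 3, 3.
Sum = 3 + 3 + 3 + 3 + 3 + 3 + 3 = 21.

21


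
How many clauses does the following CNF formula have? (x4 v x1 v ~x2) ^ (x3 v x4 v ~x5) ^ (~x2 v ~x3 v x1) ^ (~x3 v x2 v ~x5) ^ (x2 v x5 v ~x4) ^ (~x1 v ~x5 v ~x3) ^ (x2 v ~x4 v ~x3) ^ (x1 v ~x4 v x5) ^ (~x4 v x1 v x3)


Each group enclosed in parentheses joined by ^ is one clause.
Counting the conjuncts: 9 clauses.

9


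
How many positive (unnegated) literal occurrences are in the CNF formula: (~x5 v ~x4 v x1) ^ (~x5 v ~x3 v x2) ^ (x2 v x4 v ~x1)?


Scan each clause for unnegated literals.
Clause 1: 1 positive; Clause 2: 1 positive; Clause 3: 2 positive.
Total positive literal occurrences = 4.

4


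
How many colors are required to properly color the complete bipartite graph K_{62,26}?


K_{62,26} is bipartite by definition: the two parts are independent sets, with every edge crossing between them.
Color all vertices in one part with color 1 and all vertices in the other part with color 2.
Since the graph has at least one edge, one color does not suffice.
Chromatic number = 2.

2


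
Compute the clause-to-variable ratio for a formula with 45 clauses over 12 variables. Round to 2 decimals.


Clause-to-variable ratio = clauses / variables.
45 / 12 = 3.75.

3.75


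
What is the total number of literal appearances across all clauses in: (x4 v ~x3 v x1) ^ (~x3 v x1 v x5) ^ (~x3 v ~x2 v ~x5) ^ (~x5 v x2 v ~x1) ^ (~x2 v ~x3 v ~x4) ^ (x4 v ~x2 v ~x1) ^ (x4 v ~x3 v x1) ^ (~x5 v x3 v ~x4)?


Clause lengths: 3, 3, 3, 3, 3, 3, 3, 3.
Sum = 3 + 3 + 3 + 3 + 3 + 3 + 3 + 3 = 24.

24


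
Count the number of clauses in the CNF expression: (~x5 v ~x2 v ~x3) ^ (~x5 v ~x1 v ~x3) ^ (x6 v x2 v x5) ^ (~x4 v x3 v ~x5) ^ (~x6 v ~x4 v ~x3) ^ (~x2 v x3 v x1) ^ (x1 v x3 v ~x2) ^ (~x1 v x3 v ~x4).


Each group enclosed in parentheses joined by ^ is one clause.
Counting the conjuncts: 8 clauses.

8


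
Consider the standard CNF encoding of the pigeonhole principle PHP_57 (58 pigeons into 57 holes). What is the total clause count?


The PHP encoding has two parts:
1) At-least-one-hole clauses: 58 (one per pigeon, each with 57 literals).
2) At-most-one-pigeon-per-hole clauses: 57 holes * C(58,2) = 57 * 1653 = 94221.
Total clauses = 58 + 94221 = 94279.

94279


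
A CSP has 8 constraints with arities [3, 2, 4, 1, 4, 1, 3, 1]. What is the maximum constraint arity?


The arities are: 3, 2, 4, 1, 4, 1, 3, 1.
Scan for the maximum value.
Maximum arity = 4.

4


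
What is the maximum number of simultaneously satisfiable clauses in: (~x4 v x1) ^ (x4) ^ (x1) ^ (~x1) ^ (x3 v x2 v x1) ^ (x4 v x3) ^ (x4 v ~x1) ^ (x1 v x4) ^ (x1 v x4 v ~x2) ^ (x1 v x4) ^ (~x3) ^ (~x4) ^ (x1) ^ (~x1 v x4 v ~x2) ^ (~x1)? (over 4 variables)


Enumerate all 16 truth assignments.
For each, count how many of the 15 clauses are satisfied.
The formula is not fully satisfiable, so the maximum is below 15.
Maximum simultaneously satisfiable clauses = 12.

12


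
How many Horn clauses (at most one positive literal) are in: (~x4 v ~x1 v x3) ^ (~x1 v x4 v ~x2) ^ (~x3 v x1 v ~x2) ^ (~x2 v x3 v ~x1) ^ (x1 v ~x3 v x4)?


A Horn clause has at most one positive literal.
Clause 1: 1 positive lit(s) -> Horn
Clause 2: 1 positive lit(s) -> Horn
Clause 3: 1 positive lit(s) -> Horn
Clause 4: 1 positive lit(s) -> Horn
Clause 5: 2 positive lit(s) -> not Horn
Total Horn clauses = 4.

4


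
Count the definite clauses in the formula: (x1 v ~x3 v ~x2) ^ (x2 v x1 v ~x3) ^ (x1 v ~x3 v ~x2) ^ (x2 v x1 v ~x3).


A definite clause has exactly one positive literal.
Clause 1: 1 positive -> definite
Clause 2: 2 positive -> not definite
Clause 3: 1 positive -> definite
Clause 4: 2 positive -> not definite
Definite clause count = 2.

2


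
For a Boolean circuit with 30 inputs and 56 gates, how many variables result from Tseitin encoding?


The Tseitin transformation introduces one auxiliary variable per gate.
Total variables = inputs + gates = 30 + 56 = 86.

86


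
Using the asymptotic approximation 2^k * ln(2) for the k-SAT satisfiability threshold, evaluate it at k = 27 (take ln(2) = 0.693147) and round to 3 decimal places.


Using the asymptotic formula: threshold ~ 2^k * ln(2).
2^27 = 134217728.
134217728 * 0.693147 = 93032615.51.

93032615.51
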